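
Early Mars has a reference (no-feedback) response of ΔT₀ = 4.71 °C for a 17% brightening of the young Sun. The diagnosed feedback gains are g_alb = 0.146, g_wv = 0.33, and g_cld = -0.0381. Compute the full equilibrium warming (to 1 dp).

8.4 °C

Total gain g = 0.146 + 0.33 − 0.0381 = 0.4379.
Amplification A = 1/(1 − 0.4379) = 1.779.
ΔT = 4.71 × 1.779 = 8.4 °C.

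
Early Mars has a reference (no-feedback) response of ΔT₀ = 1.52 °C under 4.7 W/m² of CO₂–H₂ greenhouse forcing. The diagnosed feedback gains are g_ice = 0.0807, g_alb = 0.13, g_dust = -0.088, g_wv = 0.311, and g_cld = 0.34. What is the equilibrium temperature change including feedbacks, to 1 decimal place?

Total gain g = 0.0807 + 0.13 − 0.088 + 0.311 + 0.34 = 0.7737.
Amplification A = 1/(1 − 0.7737) = 4.419.
ΔT = 1.52 × 4.419 = 6.7 °C.

6.7 °C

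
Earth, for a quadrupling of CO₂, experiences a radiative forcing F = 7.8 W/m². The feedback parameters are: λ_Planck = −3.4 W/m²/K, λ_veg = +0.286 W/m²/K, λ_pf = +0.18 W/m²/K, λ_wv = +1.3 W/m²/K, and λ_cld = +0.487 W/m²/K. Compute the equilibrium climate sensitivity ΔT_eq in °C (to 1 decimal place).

Net feedback parameter λ = (−3.4) + (+0.286) + (+0.18) + (+1.3) + (+0.487) = -1.147 W/m²/K.
ΔT = −F/λ = −7.8/(-1.147) = 6.8 °C.

6.8 °C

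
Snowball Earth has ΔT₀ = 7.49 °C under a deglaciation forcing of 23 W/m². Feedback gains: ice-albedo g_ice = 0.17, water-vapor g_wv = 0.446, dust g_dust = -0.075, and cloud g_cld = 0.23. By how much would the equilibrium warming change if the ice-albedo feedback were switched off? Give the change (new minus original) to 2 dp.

Original: g = 0.771, ΔT = 7.49/(1−0.771) = 32.7074 °C.
Without ice-albedo: g' = 0.601, ΔT' = 7.49/(1−0.601) = 18.7719 °C.
Change = 18.7719 − 32.7074 = -13.94 °C.

-13.94 °C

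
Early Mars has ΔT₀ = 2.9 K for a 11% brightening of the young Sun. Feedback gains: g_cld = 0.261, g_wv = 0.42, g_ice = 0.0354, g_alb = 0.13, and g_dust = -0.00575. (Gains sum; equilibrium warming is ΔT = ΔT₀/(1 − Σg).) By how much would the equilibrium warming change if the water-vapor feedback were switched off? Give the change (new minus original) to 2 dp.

Original: g = 0.84065, ΔT = 2.9/(1−0.84065) = 18.1989 K.
Without water-vapor: g' = 0.42065, ΔT' = 2.9/(1−0.42065) = 5.0056 K.
Change = 5.0056 − 18.1989 = -13.19 K.

-13.19 K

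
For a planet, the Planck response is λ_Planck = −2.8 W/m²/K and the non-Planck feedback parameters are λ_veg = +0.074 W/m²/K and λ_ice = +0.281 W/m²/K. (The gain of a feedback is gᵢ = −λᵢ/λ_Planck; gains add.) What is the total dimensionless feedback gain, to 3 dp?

0.127

Convert to gains: g_veg = 0.074/2.8 = 0.02643; g_ice = 0.281/2.8 = 0.1004.
Total gain g = 0.12683.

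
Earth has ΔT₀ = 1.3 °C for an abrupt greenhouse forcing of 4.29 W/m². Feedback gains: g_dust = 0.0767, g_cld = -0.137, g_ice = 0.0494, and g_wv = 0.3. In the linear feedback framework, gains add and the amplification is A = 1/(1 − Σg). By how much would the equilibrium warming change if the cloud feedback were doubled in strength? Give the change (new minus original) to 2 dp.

Original: g = 0.2891, ΔT = 1.3/(1−0.2891) = 1.8287 °C.
With doubled cloud: g' = 0.1521, ΔT' = 1.3/(1−0.1521) = 1.5332 °C.
Change = 1.5332 − 1.8287 = -0.30 °C.

-0.30 °C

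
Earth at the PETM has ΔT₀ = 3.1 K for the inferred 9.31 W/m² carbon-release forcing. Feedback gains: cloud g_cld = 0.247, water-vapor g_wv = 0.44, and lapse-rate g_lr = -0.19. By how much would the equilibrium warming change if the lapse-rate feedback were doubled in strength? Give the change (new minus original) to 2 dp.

Original: g = 0.497, ΔT = 3.1/(1−0.497) = 6.1630 K.
With doubled lapse-rate: g' = 0.307, ΔT' = 3.1/(1−0.307) = 4.4733 K.
Change = 4.4733 − 6.1630 = -1.69 K.

-1.69 K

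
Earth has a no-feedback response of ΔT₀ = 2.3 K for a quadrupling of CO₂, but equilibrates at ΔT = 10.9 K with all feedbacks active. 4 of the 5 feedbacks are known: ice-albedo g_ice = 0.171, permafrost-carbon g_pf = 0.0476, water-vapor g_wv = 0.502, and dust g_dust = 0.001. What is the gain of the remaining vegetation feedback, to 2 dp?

Amplification A = ΔT/ΔT₀ = 10.9/2.3 = 4.739.
Total gain g = 1 − 1/A = 1 − 1/4.739 = 0.789.
Known gains sum to 0.171 + 0.0476 + 0.502 + 0.001 = 0.7216.
g_veg = 0.789 − 0.7216 = 0.07.

0.07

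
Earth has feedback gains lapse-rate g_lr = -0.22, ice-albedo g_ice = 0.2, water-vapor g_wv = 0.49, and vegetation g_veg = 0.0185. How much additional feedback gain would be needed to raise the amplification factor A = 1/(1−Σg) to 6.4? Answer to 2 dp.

0.36

Current total gain = 0.4885.
Target gain for A = 6.4: g* = 1 − 1/6.4 = 0.8438.
Additional gain needed = 0.8438 − 0.4885 = 0.36.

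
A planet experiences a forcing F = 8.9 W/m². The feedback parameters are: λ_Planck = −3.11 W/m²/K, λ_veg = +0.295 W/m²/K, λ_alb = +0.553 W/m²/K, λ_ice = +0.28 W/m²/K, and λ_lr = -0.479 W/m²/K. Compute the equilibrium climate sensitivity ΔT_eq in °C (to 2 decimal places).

Net feedback parameter λ = (−3.11) + (+0.295) + (+0.553) + (+0.28) + (-0.479) = -2.461 W/m²/K.
ΔT = −F/λ = −8.9/(-2.461) = 3.62 °C.

3.62 °C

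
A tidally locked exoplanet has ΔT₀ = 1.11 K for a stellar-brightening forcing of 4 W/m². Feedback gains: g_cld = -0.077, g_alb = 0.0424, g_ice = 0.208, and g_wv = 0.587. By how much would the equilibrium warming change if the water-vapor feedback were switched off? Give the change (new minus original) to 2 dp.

Original: g = 0.7604, ΔT = 1.11/(1−0.7604) = 4.6327 K.
Without water-vapor: g' = 0.1734, ΔT' = 1.11/(1−0.1734) = 1.3429 K.
Change = 1.3429 − 4.6327 = -3.29 K.

-3.29 K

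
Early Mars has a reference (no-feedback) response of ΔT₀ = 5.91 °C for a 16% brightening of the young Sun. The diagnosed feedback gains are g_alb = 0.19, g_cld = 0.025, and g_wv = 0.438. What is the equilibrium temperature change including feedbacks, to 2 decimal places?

Total gain g = 0.19 + 0.025 + 0.438 = 0.653.
Amplification A = 1/(1 − 0.653) = 2.882.
ΔT = 5.91 × 2.882 = 17.03 °C.

17.03 °C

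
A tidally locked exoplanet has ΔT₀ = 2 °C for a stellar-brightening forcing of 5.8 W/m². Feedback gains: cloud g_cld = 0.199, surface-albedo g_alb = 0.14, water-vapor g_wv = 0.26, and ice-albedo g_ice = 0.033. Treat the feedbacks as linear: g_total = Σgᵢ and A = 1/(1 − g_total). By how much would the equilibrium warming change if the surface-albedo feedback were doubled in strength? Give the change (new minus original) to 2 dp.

3.34 °C

Original: g = 0.632, ΔT = 2/(1−0.632) = 5.4348 °C.
With doubled surface-albedo: g' = 0.772, ΔT' = 2/(1−0.772) = 8.7719 °C.
Change = 8.7719 − 5.4348 = 3.34 °C.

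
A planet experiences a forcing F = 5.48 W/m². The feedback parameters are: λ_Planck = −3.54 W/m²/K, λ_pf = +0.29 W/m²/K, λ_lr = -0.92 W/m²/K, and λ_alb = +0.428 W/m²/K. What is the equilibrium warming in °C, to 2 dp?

1.46 °C

Net feedback parameter λ = (−3.54) + (+0.29) + (-0.92) + (+0.428) = -3.742 W/m²/K.
ΔT = −F/λ = −5.48/(-3.742) = 1.46 °C.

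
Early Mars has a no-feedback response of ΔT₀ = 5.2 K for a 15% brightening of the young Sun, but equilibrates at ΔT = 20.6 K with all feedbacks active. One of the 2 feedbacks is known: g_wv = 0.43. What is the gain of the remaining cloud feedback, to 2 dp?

Amplification A = ΔT/ΔT₀ = 20.6/5.2 = 3.962.
Total gain g = 1 − 1/A = 1 − 1/3.962 = 0.7476.
The known gain is 0.43.
g_cld = 0.7476 − 0.43 = 0.32.

0.32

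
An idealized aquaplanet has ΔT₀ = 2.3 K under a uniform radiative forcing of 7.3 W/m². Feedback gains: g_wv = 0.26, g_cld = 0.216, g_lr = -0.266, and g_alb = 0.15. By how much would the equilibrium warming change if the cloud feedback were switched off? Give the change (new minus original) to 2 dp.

Original: g = 0.36, ΔT = 2.3/(1−0.36) = 3.5937 K.
Without cloud: g' = 0.144, ΔT' = 2.3/(1−0.144) = 2.6869 K.
Change = 2.6869 − 3.5937 = -0.91 K.

-0.91 K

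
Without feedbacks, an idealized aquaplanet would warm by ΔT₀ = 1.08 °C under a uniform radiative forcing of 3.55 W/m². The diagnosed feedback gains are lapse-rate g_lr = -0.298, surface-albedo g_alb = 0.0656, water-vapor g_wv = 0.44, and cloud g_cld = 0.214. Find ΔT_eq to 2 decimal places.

1.87 °C

Total gain g = -0.298 + 0.0656 + 0.44 + 0.214 = 0.4216.
Amplification A = 1/(1 − 0.4216) = 1.729.
ΔT = 1.08 × 1.729 = 1.87 °C.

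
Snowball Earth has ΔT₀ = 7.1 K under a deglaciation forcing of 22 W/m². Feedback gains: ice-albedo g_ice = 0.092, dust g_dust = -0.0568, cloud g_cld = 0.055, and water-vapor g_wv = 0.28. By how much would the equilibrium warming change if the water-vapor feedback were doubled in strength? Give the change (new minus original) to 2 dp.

Original: g = 0.3702, ΔT = 7.1/(1−0.3702) = 11.2734 K.
With doubled water-vapor: g' = 0.6502, ΔT' = 7.1/(1−0.6502) = 20.2973 K.
Change = 20.2973 − 11.2734 = 9.02 K.

9.02 K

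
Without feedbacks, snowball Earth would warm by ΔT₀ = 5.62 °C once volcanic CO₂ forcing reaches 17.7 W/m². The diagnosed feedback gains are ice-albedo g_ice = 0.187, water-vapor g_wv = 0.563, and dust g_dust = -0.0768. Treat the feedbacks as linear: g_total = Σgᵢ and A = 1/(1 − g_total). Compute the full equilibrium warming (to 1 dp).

17.2 °C

Total gain g = 0.187 + 0.563 − 0.0768 = 0.6732.
Amplification A = 1/(1 − 0.6732) = 3.06.
ΔT = 5.62 × 3.06 = 17.2 °C.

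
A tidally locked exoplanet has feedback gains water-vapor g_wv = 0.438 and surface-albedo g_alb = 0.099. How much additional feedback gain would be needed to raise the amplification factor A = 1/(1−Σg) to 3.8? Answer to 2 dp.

Current total gain = 0.537.
Target gain for A = 3.8: g* = 1 − 1/3.8 = 0.7368.
Additional gain needed = 0.7368 − 0.537 = 0.20.

0.20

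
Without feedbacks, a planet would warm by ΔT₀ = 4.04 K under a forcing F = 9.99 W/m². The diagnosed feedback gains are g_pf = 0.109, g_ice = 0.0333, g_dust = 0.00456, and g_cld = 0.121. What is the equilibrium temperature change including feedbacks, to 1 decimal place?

5.5 K

Total gain g = 0.109 + 0.0333 + 0.00456 + 0.121 = 0.26786.
Amplification A = 1/(1 − 0.26786) = 1.366.
ΔT = 4.04 × 1.366 = 5.5 K.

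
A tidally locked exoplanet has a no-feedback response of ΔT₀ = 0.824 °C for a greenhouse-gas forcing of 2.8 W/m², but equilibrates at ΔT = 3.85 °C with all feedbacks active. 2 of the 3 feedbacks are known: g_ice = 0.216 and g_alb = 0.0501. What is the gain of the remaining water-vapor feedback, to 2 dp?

0.52

Amplification A = ΔT/ΔT₀ = 3.85/0.824 = 4.672.
Total gain g = 1 − 1/A = 1 − 1/4.672 = 0.786.
Known gains sum to 0.216 + 0.0501 = 0.2661.
g_wv = 0.786 − 0.2661 = 0.52.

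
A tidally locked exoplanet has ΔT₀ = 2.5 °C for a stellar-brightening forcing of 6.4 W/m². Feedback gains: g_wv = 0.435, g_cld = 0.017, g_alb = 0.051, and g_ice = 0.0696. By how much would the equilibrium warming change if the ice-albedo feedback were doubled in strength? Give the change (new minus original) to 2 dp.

Original: g = 0.5726, ΔT = 2.5/(1−0.5726) = 5.8493 °C.
With doubled ice-albedo: g' = 0.6422, ΔT' = 2.5/(1−0.6422) = 6.9871 °C.
Change = 6.9871 − 5.8493 = 1.14 °C.

1.14 °C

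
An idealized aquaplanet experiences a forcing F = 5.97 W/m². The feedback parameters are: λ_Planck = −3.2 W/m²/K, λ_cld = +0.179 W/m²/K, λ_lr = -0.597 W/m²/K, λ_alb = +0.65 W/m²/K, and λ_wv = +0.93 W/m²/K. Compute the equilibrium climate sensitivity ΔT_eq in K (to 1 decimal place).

2.9 K

Net feedback parameter λ = (−3.2) + (+0.179) + (-0.597) + (+0.65) + (+0.93) = -2.038 W/m²/K.
ΔT = −F/λ = −5.97/(-2.038) = 2.9 K.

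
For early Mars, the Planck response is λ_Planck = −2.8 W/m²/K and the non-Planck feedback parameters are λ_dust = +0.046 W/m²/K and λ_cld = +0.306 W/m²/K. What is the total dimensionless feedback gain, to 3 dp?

Convert to gains: g_dust = 0.046/2.8 = 0.01643; g_cld = 0.306/2.8 = 0.1093.
Total gain g = 0.12573.

0.126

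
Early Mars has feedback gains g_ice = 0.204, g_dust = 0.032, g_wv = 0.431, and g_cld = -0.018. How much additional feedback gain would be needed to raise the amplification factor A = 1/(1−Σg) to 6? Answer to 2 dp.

0.18

Current total gain = 0.649.
Target gain for A = 6: g* = 1 − 1/6 = 0.8333.
Additional gain needed = 0.8333 − 0.649 = 0.18.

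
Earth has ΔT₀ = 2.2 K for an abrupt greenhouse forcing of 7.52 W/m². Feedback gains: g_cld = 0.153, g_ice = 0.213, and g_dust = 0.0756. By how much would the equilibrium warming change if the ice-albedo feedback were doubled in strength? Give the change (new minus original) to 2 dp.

2.43 K

Original: g = 0.4416, ΔT = 2.2/(1−0.4416) = 3.9398 K.
With doubled ice-albedo: g' = 0.6546, ΔT' = 2.2/(1−0.6546) = 6.3694 K.
Change = 6.3694 − 3.9398 = 2.43 K.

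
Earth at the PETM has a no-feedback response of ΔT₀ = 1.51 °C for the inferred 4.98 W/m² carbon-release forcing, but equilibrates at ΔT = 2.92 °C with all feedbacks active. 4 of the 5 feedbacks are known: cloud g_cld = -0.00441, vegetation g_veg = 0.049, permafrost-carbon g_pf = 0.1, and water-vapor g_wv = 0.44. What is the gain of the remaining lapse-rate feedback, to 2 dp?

Amplification A = ΔT/ΔT₀ = 2.92/1.51 = 1.934.
Total gain g = 1 − 1/A = 1 − 1/1.934 = 0.4829.
Known gains sum to -0.00441 + 0.049 + 0.1 + 0.44 = 0.58459.
g_lr = 0.4829 − 0.58459 = -0.10.

-0.10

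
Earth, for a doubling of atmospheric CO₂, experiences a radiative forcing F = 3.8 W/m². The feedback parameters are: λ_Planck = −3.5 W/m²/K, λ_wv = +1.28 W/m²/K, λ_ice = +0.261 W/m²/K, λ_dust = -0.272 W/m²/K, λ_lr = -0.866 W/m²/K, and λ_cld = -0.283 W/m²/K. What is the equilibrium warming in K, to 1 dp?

1.1 K

Net feedback parameter λ = (−3.5) + (+1.28) + (+0.261) + (-0.272) + (-0.866) + (-0.283) = -3.38 W/m²/K.
ΔT = −F/λ = −3.8/(-3.38) = 1.1 K.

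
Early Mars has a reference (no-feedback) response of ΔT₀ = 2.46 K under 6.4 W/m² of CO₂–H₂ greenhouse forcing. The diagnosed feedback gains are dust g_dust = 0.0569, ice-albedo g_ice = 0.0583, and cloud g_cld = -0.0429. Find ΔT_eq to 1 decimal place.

2.7 K

Total gain g = 0.0569 + 0.0583 − 0.0429 = 0.0723.
Amplification A = 1/(1 − 0.0723) = 1.078.
ΔT = 2.46 × 1.078 = 2.7 K.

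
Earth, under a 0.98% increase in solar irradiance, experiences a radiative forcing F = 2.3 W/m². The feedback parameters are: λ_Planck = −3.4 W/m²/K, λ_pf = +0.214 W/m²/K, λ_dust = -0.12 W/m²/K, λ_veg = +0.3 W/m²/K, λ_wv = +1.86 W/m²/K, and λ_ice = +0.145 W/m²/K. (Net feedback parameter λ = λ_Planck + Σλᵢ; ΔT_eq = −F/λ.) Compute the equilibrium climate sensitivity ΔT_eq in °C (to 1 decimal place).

Net feedback parameter λ = (−3.4) + (+0.214) + (-0.12) + (+0.3) + (+1.86) + (+0.145) = -1.001 W/m²/K.
ΔT = −F/λ = −2.3/(-1.001) = 2.3 °C.

2.3 °C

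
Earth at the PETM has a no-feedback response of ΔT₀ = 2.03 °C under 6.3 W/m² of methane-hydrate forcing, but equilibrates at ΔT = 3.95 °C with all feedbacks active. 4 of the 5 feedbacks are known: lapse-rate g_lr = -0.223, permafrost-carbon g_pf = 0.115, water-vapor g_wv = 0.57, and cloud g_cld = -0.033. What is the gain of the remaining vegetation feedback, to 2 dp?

0.06

Amplification A = ΔT/ΔT₀ = 3.95/2.03 = 1.946.
Total gain g = 1 − 1/A = 1 − 1/1.946 = 0.4861.
Known gains sum to -0.223 + 0.115 + 0.57 − 0.033 = 0.429.
g_veg = 0.4861 − 0.429 = 0.06.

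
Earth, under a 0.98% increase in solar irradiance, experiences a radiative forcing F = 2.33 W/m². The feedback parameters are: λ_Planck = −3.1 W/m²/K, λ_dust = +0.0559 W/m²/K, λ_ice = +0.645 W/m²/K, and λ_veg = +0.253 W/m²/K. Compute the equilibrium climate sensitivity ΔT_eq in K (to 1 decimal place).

Net feedback parameter λ = (−3.1) + (+0.0559) + (+0.645) + (+0.253) = -2.1461 W/m²/K.
ΔT = −F/λ = −2.33/(-2.1461) = 1.1 K.

1.1 K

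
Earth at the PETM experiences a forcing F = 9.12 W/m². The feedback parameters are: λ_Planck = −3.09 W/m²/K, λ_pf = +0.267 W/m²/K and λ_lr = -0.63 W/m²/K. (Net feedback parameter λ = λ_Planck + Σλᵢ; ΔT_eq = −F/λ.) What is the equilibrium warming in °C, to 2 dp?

Net feedback parameter λ = (−3.09) + (+0.267) + (-0.63) = -3.453 W/m²/K.
ΔT = −F/λ = −9.12/(-3.453) = 2.64 °C.

2.64 °C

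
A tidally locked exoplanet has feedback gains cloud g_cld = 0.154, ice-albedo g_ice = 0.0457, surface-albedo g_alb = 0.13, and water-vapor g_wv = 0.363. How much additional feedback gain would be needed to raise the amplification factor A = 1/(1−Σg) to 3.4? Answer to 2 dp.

0.01

Current total gain = 0.6927.
Target gain for A = 3.4: g* = 1 − 1/3.4 = 0.7059.
Additional gain needed = 0.7059 − 0.6927 = 0.01.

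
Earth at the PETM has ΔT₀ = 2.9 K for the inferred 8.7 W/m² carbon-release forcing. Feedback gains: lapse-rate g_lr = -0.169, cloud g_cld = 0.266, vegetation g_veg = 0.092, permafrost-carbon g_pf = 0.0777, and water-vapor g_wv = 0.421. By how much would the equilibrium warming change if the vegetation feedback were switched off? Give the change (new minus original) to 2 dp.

Original: g = 0.6877, ΔT = 2.9/(1−0.6877) = 9.2859 K.
Without vegetation: g' = 0.5957, ΔT' = 2.9/(1−0.5957) = 7.1729 K.
Change = 7.1729 − 9.2859 = -2.11 K.

-2.11 K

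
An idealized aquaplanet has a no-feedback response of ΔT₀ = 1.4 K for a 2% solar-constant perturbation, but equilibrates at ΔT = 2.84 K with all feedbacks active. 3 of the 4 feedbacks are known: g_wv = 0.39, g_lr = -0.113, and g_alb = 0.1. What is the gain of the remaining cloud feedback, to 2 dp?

0.13

Amplification A = ΔT/ΔT₀ = 2.84/1.4 = 2.029.
Total gain g = 1 − 1/A = 1 − 1/2.029 = 0.5071.
Known gains sum to 0.39 − 0.113 + 0.1 = 0.377.
g_cld = 0.5071 − 0.377 = 0.13.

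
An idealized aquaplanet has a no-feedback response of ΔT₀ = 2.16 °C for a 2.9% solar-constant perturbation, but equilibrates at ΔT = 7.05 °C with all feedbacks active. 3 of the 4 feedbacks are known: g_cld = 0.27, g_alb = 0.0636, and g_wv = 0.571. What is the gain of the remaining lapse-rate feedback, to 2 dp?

Amplification A = ΔT/ΔT₀ = 7.05/2.16 = 3.264.
Total gain g = 1 − 1/A = 1 − 1/3.264 = 0.6936.
Known gains sum to 0.27 + 0.0636 + 0.571 = 0.9046.
g_lr = 0.6936 − 0.9046 = -0.21.

-0.21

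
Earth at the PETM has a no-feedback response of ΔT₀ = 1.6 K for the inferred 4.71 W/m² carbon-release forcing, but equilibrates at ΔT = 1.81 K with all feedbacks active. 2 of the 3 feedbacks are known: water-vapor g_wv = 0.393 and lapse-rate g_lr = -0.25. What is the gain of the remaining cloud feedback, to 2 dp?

-0.03

Amplification A = ΔT/ΔT₀ = 1.81/1.6 = 1.131.
Total gain g = 1 − 1/A = 1 − 1/1.131 = 0.1158.
Known gains sum to 0.393 − 0.25 = 0.143.
g_cld = 0.1158 − 0.143 = -0.03.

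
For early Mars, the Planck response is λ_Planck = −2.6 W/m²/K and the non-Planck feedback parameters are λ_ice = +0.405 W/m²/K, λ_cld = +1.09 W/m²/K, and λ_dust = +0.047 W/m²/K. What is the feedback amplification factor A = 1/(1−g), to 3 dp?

Convert to gains: g_ice = 0.405/2.6 = 0.1558; g_cld = 1.09/2.6 = 0.4192; g_dust = 0.047/2.6 = 0.01808.
Total gain g = 0.59308.
A = 1/(1 − 0.59308) = 2.457.

2.457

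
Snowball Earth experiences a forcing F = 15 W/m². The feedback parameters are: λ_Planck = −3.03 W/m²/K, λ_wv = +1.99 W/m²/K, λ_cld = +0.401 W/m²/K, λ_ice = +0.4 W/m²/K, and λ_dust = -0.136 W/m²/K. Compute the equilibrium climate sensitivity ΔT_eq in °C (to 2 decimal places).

40.00 °C

Net feedback parameter λ = (−3.03) + (+1.99) + (+0.401) + (+0.4) + (-0.136) = -0.375 W/m²/K.
ΔT = −F/λ = −15/(-0.375) = 40.00 °C.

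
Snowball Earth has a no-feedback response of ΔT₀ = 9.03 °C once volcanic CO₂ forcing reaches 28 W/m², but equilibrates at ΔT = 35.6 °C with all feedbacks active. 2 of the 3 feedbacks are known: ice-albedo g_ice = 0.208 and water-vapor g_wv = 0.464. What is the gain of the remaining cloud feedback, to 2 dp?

Amplification A = ΔT/ΔT₀ = 35.6/9.03 = 3.942.
Total gain g = 1 − 1/A = 1 − 1/3.942 = 0.7463.
Known gains sum to 0.208 + 0.464 = 0.672.
g_cld = 0.7463 − 0.672 = 0.07.

0.07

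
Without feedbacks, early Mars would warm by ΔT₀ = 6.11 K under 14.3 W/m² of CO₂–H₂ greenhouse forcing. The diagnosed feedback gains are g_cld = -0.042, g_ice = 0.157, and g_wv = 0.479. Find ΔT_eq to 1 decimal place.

Total gain g = -0.042 + 0.157 + 0.479 = 0.594.
Amplification A = 1/(1 − 0.594) = 2.463.
ΔT = 6.11 × 2.463 = 15.0 K.

15.0 K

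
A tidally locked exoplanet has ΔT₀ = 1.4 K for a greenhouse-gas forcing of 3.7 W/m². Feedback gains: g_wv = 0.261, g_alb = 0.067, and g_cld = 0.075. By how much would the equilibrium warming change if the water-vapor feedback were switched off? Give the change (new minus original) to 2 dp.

-0.71 K

Original: g = 0.403, ΔT = 1.4/(1−0.403) = 2.3451 K.
Without water-vapor: g' = 0.142, ΔT' = 1.4/(1−0.142) = 1.6317 K.
Change = 1.6317 − 2.3451 = -0.71 K.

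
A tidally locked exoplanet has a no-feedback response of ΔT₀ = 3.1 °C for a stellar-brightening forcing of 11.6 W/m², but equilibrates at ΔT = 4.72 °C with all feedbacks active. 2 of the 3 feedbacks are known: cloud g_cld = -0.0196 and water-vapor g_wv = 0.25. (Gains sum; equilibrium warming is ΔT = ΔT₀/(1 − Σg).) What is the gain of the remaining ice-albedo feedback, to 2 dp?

0.11

Amplification A = ΔT/ΔT₀ = 4.72/3.1 = 1.523.
Total gain g = 1 − 1/A = 1 − 1/1.523 = 0.3434.
Known gains sum to -0.0196 + 0.25 = 0.2304.
g_ice = 0.3434 − 0.2304 = 0.11.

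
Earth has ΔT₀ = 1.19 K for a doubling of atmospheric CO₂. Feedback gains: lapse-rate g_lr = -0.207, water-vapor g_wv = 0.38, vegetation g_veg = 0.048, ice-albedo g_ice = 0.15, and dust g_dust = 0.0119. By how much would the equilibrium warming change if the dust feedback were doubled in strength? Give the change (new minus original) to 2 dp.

Original: g = 0.3829, ΔT = 1.19/(1−0.3829) = 1.9284 K.
With doubled dust: g' = 0.3948, ΔT' = 1.19/(1−0.3948) = 1.9663 K.
Change = 1.9663 − 1.9284 = 0.04 K.

0.04 K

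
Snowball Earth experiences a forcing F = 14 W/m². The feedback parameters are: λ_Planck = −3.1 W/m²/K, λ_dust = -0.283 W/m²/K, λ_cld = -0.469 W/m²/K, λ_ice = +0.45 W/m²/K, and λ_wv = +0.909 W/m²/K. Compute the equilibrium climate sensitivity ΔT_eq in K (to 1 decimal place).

5.6 K

Net feedback parameter λ = (−3.1) + (-0.283) + (-0.469) + (+0.45) + (+0.909) = -2.493 W/m²/K.
ΔT = −F/λ = −14/(-2.493) = 5.6 K.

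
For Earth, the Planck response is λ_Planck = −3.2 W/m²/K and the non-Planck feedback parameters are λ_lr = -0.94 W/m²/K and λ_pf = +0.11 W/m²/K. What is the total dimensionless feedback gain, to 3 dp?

Convert to gains: g_lr = -0.94/3.2 = -0.2937; g_pf = 0.11/3.2 = 0.03437.
Total gain g = -0.25933.

-0.259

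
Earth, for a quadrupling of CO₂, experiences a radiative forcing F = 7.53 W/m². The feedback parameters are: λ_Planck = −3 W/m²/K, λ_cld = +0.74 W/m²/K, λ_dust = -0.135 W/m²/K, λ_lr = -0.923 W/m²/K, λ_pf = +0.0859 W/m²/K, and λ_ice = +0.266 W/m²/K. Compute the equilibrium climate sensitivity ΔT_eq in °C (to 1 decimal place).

Net feedback parameter λ = (−3) + (+0.74) + (-0.135) + (-0.923) + (+0.0859) + (+0.266) = -2.9661 W/m²/K.
ΔT = −F/λ = −7.53/(-2.9661) = 2.5 °C.

2.5 °C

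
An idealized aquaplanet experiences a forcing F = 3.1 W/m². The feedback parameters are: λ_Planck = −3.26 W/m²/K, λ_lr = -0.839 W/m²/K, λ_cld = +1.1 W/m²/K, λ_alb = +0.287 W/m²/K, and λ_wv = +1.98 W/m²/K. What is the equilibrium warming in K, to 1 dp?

Net feedback parameter λ = (−3.26) + (-0.839) + (+1.1) + (+0.287) + (+1.98) = -0.732 W/m²/K.
ΔT = −F/λ = −3.1/(-0.732) = 4.2 K.

4.2 K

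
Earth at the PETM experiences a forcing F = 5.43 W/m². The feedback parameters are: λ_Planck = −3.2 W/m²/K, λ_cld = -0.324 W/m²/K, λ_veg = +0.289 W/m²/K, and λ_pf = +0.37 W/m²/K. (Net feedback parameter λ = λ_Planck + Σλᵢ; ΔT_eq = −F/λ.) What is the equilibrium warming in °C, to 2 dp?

1.90 °C

Net feedback parameter λ = (−3.2) + (-0.324) + (+0.289) + (+0.37) = -2.865 W/m²/K.
ΔT = −F/λ = −5.43/(-2.865) = 1.90 °C.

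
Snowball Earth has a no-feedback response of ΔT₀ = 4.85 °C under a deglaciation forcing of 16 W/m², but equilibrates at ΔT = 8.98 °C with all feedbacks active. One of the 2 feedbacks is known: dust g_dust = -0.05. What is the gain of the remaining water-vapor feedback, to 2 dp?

Amplification A = ΔT/ΔT₀ = 8.98/4.85 = 1.852.
Total gain g = 1 − 1/A = 1 − 1/1.852 = 0.46.
The known gain is -0.05.
g_wv = 0.46 + 0.05 = 0.51.

0.51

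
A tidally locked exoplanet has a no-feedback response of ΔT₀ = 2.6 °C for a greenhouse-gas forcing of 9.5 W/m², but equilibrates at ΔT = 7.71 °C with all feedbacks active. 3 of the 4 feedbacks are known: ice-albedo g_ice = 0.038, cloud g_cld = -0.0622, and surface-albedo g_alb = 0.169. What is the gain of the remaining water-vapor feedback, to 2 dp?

Amplification A = ΔT/ΔT₀ = 7.71/2.6 = 2.965.
Total gain g = 1 − 1/A = 1 − 1/2.965 = 0.6627.
Known gains sum to 0.038 − 0.0622 + 0.169 = 0.1448.
g_wv = 0.6627 − 0.1448 = 0.52.

0.52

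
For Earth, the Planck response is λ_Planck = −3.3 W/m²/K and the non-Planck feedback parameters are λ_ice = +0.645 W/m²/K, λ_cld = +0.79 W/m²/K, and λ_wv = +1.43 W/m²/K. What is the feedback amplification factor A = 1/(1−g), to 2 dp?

Convert to gains: g_ice = 0.645/3.3 = 0.1955; g_cld = 0.79/3.3 = 0.2394; g_wv = 1.43/3.3 = 0.4333.
Total gain g = 0.8682.
A = 1/(1 − 0.8682) = 7.59.

7.59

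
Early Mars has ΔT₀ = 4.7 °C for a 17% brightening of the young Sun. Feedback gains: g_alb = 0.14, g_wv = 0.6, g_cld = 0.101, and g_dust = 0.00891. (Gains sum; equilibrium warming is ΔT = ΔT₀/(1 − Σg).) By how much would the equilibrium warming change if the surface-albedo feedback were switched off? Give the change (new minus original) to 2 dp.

-15.11 °C

Original: g = 0.84991, ΔT = 4.7/(1−0.84991) = 31.3145 °C.
Without surface-albedo: g' = 0.70991, ΔT' = 4.7/(1−0.70991) = 16.2019 °C.
Change = 16.2019 − 31.3145 = -15.11 °C.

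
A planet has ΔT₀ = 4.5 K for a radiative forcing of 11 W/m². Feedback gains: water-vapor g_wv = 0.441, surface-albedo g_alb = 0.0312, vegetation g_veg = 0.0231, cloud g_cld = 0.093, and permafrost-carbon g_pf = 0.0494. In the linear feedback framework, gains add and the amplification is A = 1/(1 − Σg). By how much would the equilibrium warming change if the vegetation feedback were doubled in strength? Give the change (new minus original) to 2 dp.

0.85 K

Original: g = 0.6377, ΔT = 4.5/(1−0.6377) = 12.4206 K.
With doubled vegetation: g' = 0.6608, ΔT' = 4.5/(1−0.6608) = 13.2665 K.
Change = 13.2665 − 12.4206 = 0.85 K.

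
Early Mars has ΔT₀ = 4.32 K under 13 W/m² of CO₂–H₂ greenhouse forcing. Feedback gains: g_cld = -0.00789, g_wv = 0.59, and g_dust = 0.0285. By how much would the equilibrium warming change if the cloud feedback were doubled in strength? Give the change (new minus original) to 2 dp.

-0.22 K

Original: g = 0.61061, ΔT = 4.32/(1−0.61061) = 11.0943 K.
With doubled cloud: g' = 0.60272, ΔT' = 4.32/(1−0.60272) = 10.8739 K.
Change = 10.8739 − 11.0943 = -0.22 K.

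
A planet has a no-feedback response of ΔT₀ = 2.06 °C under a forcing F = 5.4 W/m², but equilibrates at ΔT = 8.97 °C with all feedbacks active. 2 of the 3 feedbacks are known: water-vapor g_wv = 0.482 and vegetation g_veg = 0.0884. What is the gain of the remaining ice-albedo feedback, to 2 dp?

0.20

Amplification A = ΔT/ΔT₀ = 8.97/2.06 = 4.354.
Total gain g = 1 − 1/A = 1 − 1/4.354 = 0.7703.
Known gains sum to 0.482 + 0.0884 = 0.5704.
g_ice = 0.7703 − 0.5704 = 0.20.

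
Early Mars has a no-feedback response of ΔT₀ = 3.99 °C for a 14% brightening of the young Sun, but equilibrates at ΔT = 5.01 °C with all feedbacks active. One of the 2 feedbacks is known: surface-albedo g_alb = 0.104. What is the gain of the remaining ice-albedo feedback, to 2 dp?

Amplification A = ΔT/ΔT₀ = 5.01/3.99 = 1.256.
Total gain g = 1 − 1/A = 1 − 1/1.256 = 0.2038.
The known gain is 0.104.
g_ice = 0.2038 − 0.104 = 0.10.

0.10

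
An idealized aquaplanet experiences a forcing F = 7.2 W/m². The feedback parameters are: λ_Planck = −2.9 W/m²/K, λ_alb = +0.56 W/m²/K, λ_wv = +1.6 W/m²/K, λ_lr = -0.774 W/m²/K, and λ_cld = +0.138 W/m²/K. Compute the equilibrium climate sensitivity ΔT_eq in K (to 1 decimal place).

5.2 K

Net feedback parameter λ = (−2.9) + (+0.56) + (+1.6) + (-0.774) + (+0.138) = -1.376 W/m²/K.
ΔT = −F/λ = −7.2/(-1.376) = 5.2 K.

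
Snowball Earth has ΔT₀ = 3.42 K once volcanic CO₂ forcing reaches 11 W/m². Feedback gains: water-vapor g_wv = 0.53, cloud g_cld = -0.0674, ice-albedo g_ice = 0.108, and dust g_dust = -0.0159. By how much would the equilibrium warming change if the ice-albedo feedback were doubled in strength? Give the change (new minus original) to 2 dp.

Original: g = 0.5547, ΔT = 3.42/(1−0.5547) = 7.6802 K.
With doubled ice-albedo: g' = 0.6627, ΔT' = 3.42/(1−0.6627) = 10.1393 K.
Change = 10.1393 − 7.6802 = 2.46 K.

2.46 K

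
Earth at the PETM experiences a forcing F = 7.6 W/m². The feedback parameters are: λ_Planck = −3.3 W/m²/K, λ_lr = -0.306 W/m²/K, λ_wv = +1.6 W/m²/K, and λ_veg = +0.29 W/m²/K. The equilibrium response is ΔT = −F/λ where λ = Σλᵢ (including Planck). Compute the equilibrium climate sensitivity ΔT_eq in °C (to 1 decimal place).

Net feedback parameter λ = (−3.3) + (-0.306) + (+1.6) + (+0.29) = -1.716 W/m²/K.
ΔT = −F/λ = −7.6/(-1.716) = 4.4 °C.

4.4 °C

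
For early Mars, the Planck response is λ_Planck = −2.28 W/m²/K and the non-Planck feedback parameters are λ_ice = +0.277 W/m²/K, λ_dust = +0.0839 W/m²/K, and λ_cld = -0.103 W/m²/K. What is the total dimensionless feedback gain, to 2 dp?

0.11

Convert to gains: g_ice = 0.277/2.28 = 0.1215; g_dust = 0.0839/2.28 = 0.0368; g_cld = -0.103/2.28 = -0.04518.
Total gain g = 0.11312.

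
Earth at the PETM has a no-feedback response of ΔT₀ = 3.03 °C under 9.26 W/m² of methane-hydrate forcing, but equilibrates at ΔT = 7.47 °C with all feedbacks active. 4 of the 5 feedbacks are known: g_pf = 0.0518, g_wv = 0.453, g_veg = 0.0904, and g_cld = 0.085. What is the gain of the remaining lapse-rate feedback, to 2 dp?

-0.09

Amplification A = ΔT/ΔT₀ = 7.47/3.03 = 2.465.
Total gain g = 1 − 1/A = 1 − 1/2.465 = 0.5943.
Known gains sum to 0.0518 + 0.453 + 0.0904 + 0.085 = 0.6802.
g_lr = 0.5943 − 0.6802 = -0.09.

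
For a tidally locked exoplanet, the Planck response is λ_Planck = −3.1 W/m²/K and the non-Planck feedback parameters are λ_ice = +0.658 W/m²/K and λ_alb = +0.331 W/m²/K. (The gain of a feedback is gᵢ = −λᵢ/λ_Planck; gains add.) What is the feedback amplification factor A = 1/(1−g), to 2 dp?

Convert to gains: g_ice = 0.658/3.1 = 0.2123; g_alb = 0.331/3.1 = 0.1068.
Total gain g = 0.3191.
A = 1/(1 − 0.3191) = 1.47.

1.47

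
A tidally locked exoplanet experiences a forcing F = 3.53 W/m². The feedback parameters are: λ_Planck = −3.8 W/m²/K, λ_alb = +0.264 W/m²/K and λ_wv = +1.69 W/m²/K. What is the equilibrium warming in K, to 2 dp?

Net feedback parameter λ = (−3.8) + (+0.264) + (+1.69) = -1.846 W/m²/K.
ΔT = −F/λ = −3.53/(-1.846) = 1.91 K.

1.91 K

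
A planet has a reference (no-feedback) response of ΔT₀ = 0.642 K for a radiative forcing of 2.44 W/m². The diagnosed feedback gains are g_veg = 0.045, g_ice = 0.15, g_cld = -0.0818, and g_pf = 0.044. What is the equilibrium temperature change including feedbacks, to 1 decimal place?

Total gain g = 0.045 + 0.15 − 0.0818 + 0.044 = 0.1572.
Amplification A = 1/(1 − 0.1572) = 1.187.
ΔT = 0.642 × 1.187 = 0.8 K.

0.8 K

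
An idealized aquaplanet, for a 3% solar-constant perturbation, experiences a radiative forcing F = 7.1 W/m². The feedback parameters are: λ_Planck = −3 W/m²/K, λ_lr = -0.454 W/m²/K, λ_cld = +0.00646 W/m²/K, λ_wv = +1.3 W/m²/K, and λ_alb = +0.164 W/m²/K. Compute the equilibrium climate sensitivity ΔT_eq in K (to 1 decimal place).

Net feedback parameter λ = (−3) + (-0.454) + (+0.00646) + (+1.3) + (+0.164) = -1.98354 W/m²/K.
ΔT = −F/λ = −7.1/(-1.98354) = 3.6 K.

3.6 K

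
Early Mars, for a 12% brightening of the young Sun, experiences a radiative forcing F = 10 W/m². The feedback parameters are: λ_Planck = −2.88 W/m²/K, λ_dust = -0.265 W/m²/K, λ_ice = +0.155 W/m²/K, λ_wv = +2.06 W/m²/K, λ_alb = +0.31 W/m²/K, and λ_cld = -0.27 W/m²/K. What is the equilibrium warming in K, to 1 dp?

11.2 K

Net feedback parameter λ = (−2.88) + (-0.265) + (+0.155) + (+2.06) + (+0.31) + (-0.27) = -0.89 W/m²/K.
ΔT = −F/λ = −10/(-0.89) = 11.2 K.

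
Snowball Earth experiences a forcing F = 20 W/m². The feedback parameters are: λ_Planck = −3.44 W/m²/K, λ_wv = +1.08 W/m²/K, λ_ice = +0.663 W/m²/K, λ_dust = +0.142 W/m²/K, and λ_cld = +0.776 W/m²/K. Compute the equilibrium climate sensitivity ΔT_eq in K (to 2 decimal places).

25.67 K

Net feedback parameter λ = (−3.44) + (+1.08) + (+0.663) + (+0.142) + (+0.776) = -0.779 W/m²/K.
ΔT = −F/λ = −20/(-0.779) = 25.67 K.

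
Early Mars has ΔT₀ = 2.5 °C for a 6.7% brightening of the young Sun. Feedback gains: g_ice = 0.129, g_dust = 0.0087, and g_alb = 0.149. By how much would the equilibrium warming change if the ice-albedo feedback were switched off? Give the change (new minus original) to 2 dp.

-0.54 °C

Original: g = 0.2867, ΔT = 2.5/(1−0.2867) = 3.5048 °C.
Without ice-albedo: g' = 0.1577, ΔT' = 2.5/(1−0.1577) = 2.9681 °C.
Change = 2.9681 − 3.5048 = -0.54 °C.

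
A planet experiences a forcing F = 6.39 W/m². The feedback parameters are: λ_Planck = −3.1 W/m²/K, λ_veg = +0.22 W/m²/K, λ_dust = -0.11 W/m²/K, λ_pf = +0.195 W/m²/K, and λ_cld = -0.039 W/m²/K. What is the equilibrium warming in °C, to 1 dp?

2.3 °C

Net feedback parameter λ = (−3.1) + (+0.22) + (-0.11) + (+0.195) + (-0.039) = -2.834 W/m²/K.
ΔT = −F/λ = −6.39/(-2.834) = 2.3 °C.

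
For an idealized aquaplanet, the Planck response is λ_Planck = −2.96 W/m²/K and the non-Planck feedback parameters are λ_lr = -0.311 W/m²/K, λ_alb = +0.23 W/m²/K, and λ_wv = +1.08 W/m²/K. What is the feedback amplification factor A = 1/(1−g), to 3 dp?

Convert to gains: g_lr = -0.311/2.96 = -0.1051; g_alb = 0.23/2.96 = 0.0777; g_wv = 1.08/2.96 = 0.3649.
Total gain g = 0.3375.
A = 1/(1 − 0.3375) = 1.509.

1.509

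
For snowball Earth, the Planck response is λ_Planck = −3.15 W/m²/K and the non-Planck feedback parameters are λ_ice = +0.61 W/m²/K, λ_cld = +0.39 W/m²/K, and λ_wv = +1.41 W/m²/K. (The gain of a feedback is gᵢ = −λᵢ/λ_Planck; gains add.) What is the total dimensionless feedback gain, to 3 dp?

Convert to gains: g_ice = 0.61/3.15 = 0.1937; g_cld = 0.39/3.15 = 0.1238; g_wv = 1.41/3.15 = 0.4476.
Total gain g = 0.7651.

0.765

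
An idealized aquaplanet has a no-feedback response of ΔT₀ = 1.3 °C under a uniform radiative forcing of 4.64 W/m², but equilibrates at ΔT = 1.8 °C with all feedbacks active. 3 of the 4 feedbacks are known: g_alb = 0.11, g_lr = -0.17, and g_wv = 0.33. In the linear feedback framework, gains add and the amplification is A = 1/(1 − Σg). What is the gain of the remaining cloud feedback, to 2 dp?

Amplification A = ΔT/ΔT₀ = 1.8/1.3 = 1.385.
Total gain g = 1 − 1/A = 1 − 1/1.385 = 0.278.
Known gains sum to 0.11 − 0.17 + 0.33 = 0.27.
g_cld = 0.278 − 0.27 = 0.01.

0.01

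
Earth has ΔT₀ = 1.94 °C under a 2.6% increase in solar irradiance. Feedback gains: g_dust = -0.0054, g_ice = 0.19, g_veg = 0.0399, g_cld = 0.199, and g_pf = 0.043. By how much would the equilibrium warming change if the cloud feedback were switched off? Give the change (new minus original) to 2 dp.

Original: g = 0.4665, ΔT = 1.94/(1−0.4665) = 3.6364 °C.
Without cloud: g' = 0.2675, ΔT' = 1.94/(1−0.2675) = 2.6485 °C.
Change = 2.6485 − 3.6364 = -0.99 °C.

-0.99 °C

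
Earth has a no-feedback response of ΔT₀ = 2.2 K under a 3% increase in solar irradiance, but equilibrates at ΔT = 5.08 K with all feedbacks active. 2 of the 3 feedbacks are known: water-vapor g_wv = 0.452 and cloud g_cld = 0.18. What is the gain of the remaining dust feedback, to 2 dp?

Amplification A = ΔT/ΔT₀ = 5.08/2.2 = 2.309.
Total gain g = 1 − 1/A = 1 − 1/2.309 = 0.5669.
Known gains sum to 0.452 + 0.18 = 0.632.
g_dust = 0.5669 − 0.632 = -0.07.

-0.07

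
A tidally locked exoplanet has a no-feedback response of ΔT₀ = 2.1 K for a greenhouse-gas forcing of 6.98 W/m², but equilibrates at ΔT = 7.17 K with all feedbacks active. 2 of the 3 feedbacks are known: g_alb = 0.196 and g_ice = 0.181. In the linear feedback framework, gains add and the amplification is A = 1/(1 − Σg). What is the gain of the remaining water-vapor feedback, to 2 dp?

Amplification A = ΔT/ΔT₀ = 7.17/2.1 = 3.414.
Total gain g = 1 − 1/A = 1 − 1/3.414 = 0.7071.
Known gains sum to 0.196 + 0.181 = 0.377.
g_wv = 0.7071 − 0.377 = 0.33.

0.33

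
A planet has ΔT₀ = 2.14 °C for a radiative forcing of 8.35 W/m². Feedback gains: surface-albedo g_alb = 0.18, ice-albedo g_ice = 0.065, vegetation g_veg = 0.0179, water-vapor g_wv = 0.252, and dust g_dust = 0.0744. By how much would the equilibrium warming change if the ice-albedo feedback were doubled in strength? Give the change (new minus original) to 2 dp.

Original: g = 0.5893, ΔT = 2.14/(1−0.5893) = 5.2106 °C.
With doubled ice-albedo: g' = 0.6543, ΔT' = 2.14/(1−0.6543) = 6.1903 °C.
Change = 6.1903 − 5.2106 = 0.98 °C.

0.98 °C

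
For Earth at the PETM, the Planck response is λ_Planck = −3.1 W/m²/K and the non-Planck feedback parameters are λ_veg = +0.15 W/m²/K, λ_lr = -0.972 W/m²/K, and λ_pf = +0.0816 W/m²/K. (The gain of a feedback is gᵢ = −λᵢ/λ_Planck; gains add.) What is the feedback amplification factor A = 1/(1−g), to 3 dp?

0.807

Convert to gains: g_veg = 0.15/3.1 = 0.04839; g_lr = -0.972/3.1 = -0.3135; g_pf = 0.0816/3.1 = 0.02632.
Total gain g = -0.23879.
A = 1/(1 + 0.23879) = 0.807.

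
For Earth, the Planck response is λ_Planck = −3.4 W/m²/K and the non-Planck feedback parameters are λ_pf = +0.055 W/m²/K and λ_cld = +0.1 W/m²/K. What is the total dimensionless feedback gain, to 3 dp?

0.046

Convert to gains: g_pf = 0.055/3.4 = 0.01618; g_cld = 0.1/3.4 = 0.02941.
Total gain g = 0.04559.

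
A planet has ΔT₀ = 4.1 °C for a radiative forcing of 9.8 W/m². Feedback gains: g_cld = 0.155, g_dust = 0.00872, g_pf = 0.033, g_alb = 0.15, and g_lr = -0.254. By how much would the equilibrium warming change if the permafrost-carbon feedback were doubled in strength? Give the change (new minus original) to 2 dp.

Original: g = 0.09272, ΔT = 4.1/(1−0.09272) = 4.5190 °C.
With doubled permafrost-carbon: g' = 0.12572, ΔT' = 4.1/(1−0.12572) = 4.6896 °C.
Change = 4.6896 − 4.5190 = 0.17 °C.

0.17 °C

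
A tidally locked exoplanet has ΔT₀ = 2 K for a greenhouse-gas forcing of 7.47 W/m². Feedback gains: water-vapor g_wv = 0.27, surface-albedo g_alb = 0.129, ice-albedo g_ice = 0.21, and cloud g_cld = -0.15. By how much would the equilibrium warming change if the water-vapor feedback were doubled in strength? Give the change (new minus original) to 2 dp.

Original: g = 0.459, ΔT = 2/(1−0.459) = 3.6969 K.
With doubled water-vapor: g' = 0.729, ΔT' = 2/(1−0.729) = 7.3801 K.
Change = 7.3801 − 3.6969 = 3.68 K.

3.68 K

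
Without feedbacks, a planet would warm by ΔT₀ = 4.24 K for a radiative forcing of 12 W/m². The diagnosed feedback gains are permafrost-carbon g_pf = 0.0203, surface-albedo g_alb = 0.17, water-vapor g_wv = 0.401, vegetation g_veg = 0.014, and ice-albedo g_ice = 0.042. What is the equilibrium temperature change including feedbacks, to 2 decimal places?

12.02 K

Total gain g = 0.0203 + 0.17 + 0.401 + 0.014 + 0.042 = 0.6473.
Amplification A = 1/(1 − 0.6473) = 2.835.
ΔT = 4.24 × 2.835 = 12.02 K.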